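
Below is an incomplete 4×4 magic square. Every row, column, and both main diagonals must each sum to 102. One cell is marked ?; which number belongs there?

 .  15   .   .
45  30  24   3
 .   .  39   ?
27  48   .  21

The remaining cell in row 4 is (4,3) = 102 − 96 = 6.
Column 2: 15 + 30 + 48 + ? = 102, so (3,2) = 9.
From column 3, 102 − (24 + 39 + 6) gives (1,3) = 33.
Main diagonal needs 102; the known cells sum to 90, so (1,1) = 12.
Anti-diagonal needs 102; the known cells sum to 60, so (1,4) = 42.
Column 1 needs 102; the known cells sum to 84, so (3,1) = 18.
Column 4 must total 102; the given cells sum to 66, so (3,4) = 36.

36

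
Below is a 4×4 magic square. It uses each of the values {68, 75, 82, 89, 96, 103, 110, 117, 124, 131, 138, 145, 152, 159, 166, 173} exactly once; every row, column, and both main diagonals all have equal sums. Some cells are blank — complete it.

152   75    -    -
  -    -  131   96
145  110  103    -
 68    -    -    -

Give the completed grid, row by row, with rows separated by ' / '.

The 16 entries sum to 1928, so each line sums to 1928/4 = 482.
From row 3, 482 − (145 + 110 + 103) gives (3,4) = 124.
Using column 1: 152 + 145 + 68 + ? → (2,1) = 482 − 365 = 117.
Anti-diagonal must total 482; the given cells sum to 309, so (1,4) = 173.
Using row 1: 152 + 75 + 173 + ? → (1,3) = 482 − 400 = 82.
The remaining cell in row 2 is (2,2) = 482 − 344 = 138.
From column 2, 482 − (75 + 138 + 110) gives (4,2) = 159.
Column 3: 82 + 131 + 103 + ? = 482, so (4,3) = 166.
Column 4 must total 482; the given cells sum to 393, so (4,4) = 89.

152 75 82 173 / 117 138 131 96 / 145 110 103 124 / 68 159 166 89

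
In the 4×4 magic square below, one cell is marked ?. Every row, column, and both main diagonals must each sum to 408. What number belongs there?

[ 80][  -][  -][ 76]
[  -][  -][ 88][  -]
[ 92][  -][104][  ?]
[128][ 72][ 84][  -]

Row 4: 128 + 72 + 84 + ? = 408, so (4,4) = 124.
Column 1 needs 408; the known cells sum to 300, so (2,1) = 108.
From column 3, 408 − (88 + 104 + 84) gives (1,3) = 132.
From main diagonal, 408 − (80 + 104 + 124) gives (2,2) = 100.
Anti-diagonal must total 408; the given cells sum to 292, so (3,2) = 116.
Row 1: 80 + 132 + 76 + ? = 408, so (1,2) = 120.
From row 2, 408 − (108 + 100 + 88) gives (2,4) = 112.
Row 3 needs 408; the known cells sum to 312, so (3,4) = 96.

96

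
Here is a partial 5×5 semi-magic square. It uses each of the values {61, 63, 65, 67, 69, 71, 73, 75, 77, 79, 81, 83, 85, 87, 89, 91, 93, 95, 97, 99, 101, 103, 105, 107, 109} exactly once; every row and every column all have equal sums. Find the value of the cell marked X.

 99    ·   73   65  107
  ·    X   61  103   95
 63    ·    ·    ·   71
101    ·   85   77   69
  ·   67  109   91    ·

79

The 25 entries sum to 2125, so each line sums to 2125/5 = 425.
The remaining cell in row 1 is (1,2) = 425 − 344 = 81.
Row 4 needs 425; the known cells sum to 332, so (4,2) = 93.
Column 3: 73 + 61 + 85 + 109 + ? = 425, so (3,3) = 97.
Using column 4: 65 + 103 + 77 + 91 + ? → (3,4) = 425 − 336 = 89.
Column 5: 107 + 95 + 71 + 69 + ? = 425, so (5,5) = 83.
Row 3: 63 + 97 + 89 + 71 + ? = 425, so (3,2) = 105.
Using row 5: 67 + 109 + 91 + 83 + ? → (5,1) = 425 − 350 = 75.
Using column 1: 99 + 63 + 101 + 75 + ? → (2,1) = 425 − 338 = 87.
Column 2 needs 425; the known cells sum to 346, so (2,2) = 79.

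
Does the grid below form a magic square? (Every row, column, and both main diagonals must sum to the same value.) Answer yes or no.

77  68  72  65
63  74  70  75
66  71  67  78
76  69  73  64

Yes

Row 1: 77 + 68 + 72 + 65 = 282.
Row 2: 63 + 74 + 70 + 75 = 282.
Row 3: 66 + 71 + 67 + 78 = 282.
Row 4: 76 + 69 + 73 + 64 = 282.
Column 1: 77 + 63 + 66 + 76 = 282.
Column 2: 68 + 74 + 71 + 69 = 282.
Column 3: 72 + 70 + 67 + 73 = 282.
Column 4: 65 + 75 + 78 + 64 = 282.
Main diagonal: 77 + 74 + 67 + 64 = 282.
Anti-diagonal: 65 + 70 + 71 + 76 = 282.
All lines sum to 282.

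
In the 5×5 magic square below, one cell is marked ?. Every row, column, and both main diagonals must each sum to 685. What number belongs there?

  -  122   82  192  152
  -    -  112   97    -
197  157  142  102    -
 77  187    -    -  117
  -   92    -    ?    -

162

Using row 1: 122 + 82 + 192 + 152 + ? → (1,1) = 685 − 548 = 137.
The remaining cell in row 3 is (3,5) = 685 − 598 = 87.
Column 2: 122 + 157 + 187 + 92 + ? = 685, so (2,2) = 127.
Using anti-diagonal: 152 + 97 + 142 + 187 + ? → (5,1) = 685 − 578 = 107.
Column 1 must total 685; the given cells sum to 518, so (2,1) = 167.
From row 2, 685 − (167 + 127 + 112 + 97) gives (2,5) = 182.
The remaining cell in column 5 is (5,5) = 685 − 538 = 147.
Using main diagonal: 137 + 127 + 142 + 147 + ? → (4,4) = 685 − 553 = 132.
The remaining cell in row 4 is (4,3) = 685 − 513 = 172.
Column 3 must total 685; the given cells sum to 508, so (5,3) = 177.
Using column 4: 192 + 97 + 102 + 132 + ? → (5,4) = 685 − 523 = 162.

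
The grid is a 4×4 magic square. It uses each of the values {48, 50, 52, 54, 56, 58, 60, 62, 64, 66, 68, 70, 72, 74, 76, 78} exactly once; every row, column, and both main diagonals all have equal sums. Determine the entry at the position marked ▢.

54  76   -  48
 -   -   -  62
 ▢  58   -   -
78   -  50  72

The 16 entries sum to 1008, so each line sums to 1008/4 = 252.
Using row 1: 54 + 76 + 48 + ? → (1,3) = 252 − 178 = 74.
Row 4 must total 252; the given cells sum to 200, so (4,2) = 52.
Using column 2: 76 + 58 + 52 + ? → (2,2) = 252 − 186 = 66.
The remaining cell in column 4 is (3,4) = 252 − 182 = 70.
From main diagonal, 252 − (54 + 66 + 72) gives (3,3) = 60.
Anti-diagonal needs 252; the known cells sum to 184, so (2,3) = 68.
Using row 2: 66 + 68 + 62 + ? → (2,1) = 252 − 196 = 56.
The remaining cell in row 3 is (3,1) = 252 − 188 = 64.

64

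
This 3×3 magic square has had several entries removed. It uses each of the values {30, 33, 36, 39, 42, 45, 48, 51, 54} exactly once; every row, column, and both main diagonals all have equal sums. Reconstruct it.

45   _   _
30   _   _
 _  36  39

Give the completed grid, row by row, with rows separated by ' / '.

45 48 33 / 30 42 54 / 51 36 39

The 9 entries sum to 378, so each line sums to 378/3 = 126.
Row 3 needs 126; the known cells sum to 75, so (3,1) = 51.
Main diagonal must total 126; the given cells sum to 84, so (2,2) = 42.
Anti-diagonal: 42 + 51 + ? = 126, so (1,3) = 33.
Row 1 needs 126; the known cells sum to 78, so (1,2) = 48.
The remaining cell in row 2 is (2,3) = 126 − 72 = 54.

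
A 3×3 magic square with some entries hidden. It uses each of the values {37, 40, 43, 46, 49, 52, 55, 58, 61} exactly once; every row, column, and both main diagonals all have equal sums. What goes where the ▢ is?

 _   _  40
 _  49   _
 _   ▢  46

43

The 9 entries sum to 441, so each line sums to 441/3 = 147.
The remaining cell in column 3 is (2,3) = 147 − 86 = 61.
Using main diagonal: 49 + 46 + ? → (1,1) = 147 − 95 = 52.
Using anti-diagonal: 40 + 49 + ? → (3,1) = 147 − 89 = 58.
Row 1 needs 147; the known cells sum to 92, so (1,2) = 55.
The remaining cell in row 2 is (2,1) = 147 − 110 = 37.
The remaining cell in row 3 is (3,2) = 147 − 104 = 43.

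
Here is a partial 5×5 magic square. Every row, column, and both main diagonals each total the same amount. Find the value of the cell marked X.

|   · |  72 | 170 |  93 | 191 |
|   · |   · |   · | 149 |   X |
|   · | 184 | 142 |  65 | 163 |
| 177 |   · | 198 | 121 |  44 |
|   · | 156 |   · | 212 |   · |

107

Column 4 is complete and sums to 640; that is the magic constant.
From row 1, 640 − (72 + 170 + 93 + 191) gives (1,1) = 114.
Row 3: 184 + 142 + 65 + 163 + ? = 640, so (3,1) = 86.
Using row 4: 177 + 198 + 121 + 44 + ? → (4,2) = 640 − 540 = 100.
Using column 2: 72 + 184 + 100 + 156 + ? → (2,2) = 640 − 512 = 128.
Main diagonal: 114 + 128 + 142 + 121 + ? = 640, so (5,5) = 135.
From anti-diagonal, 640 − (191 + 149 + 142 + 100) gives (5,1) = 58.
Row 5 must total 640; the given cells sum to 561, so (5,3) = 79.
From column 1, 640 − (114 + 86 + 177 + 58) gives (2,1) = 205.
Column 3 must total 640; the given cells sum to 589, so (2,3) = 51.
Column 5 needs 640; the known cells sum to 533, so (2,5) = 107.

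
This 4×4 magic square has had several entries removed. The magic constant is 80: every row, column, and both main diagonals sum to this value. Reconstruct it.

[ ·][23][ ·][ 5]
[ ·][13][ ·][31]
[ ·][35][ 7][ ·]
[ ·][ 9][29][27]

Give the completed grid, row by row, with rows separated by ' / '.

The remaining cell in row 4 is (4,1) = 80 − 65 = 15.
Column 4: 5 + 31 + 27 + ? = 80, so (3,4) = 17.
From main diagonal, 80 − (13 + 7 + 27) gives (1,1) = 33.
The remaining cell in anti-diagonal is (2,3) = 80 − 55 = 25.
Row 1 must total 80; the given cells sum to 61, so (1,3) = 19.
Row 2 must total 80; the given cells sum to 69, so (2,1) = 11.
From row 3, 80 − (35 + 7 + 17) gives (3,1) = 21.

33 23 19 5 / 11 13 25 31 / 21 35 7 17 / 15 9 29 27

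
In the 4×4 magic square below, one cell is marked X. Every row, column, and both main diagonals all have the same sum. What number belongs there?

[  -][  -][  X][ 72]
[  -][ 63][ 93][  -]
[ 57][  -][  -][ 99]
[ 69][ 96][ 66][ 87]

Row 4 is complete and sums to 318; that is the magic constant.
The remaining cell in column 4 is (2,4) = 318 − 258 = 60.
The remaining cell in anti-diagonal is (3,2) = 318 − 234 = 84.
Row 2: 63 + 93 + 60 + ? = 318, so (2,1) = 102.
Row 3 needs 318; the known cells sum to 240, so (3,3) = 78.
Column 1 must total 318; the given cells sum to 228, so (1,1) = 90.
Column 2: 63 + 84 + 96 + ? = 318, so (1,2) = 75.
Column 3: 93 + 78 + 66 + ? = 318, so (1,3) = 81.

81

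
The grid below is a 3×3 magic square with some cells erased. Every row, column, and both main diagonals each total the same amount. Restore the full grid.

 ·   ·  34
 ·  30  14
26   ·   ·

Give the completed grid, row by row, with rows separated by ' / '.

Anti-diagonal is already complete: 34 + 30 + 26 = 90, so that is the magic constant.
From row 2, 90 − (30 + 14) gives (2,1) = 46.
The remaining cell in column 1 is (1,1) = 90 − 72 = 18.
The remaining cell in column 3 is (3,3) = 90 − 48 = 42.
The remaining cell in row 1 is (1,2) = 90 − 52 = 38.
Row 3 must total 90; the given cells sum to 68, so (3,2) = 22.

18 38 34 / 46 30 14 / 26 22 42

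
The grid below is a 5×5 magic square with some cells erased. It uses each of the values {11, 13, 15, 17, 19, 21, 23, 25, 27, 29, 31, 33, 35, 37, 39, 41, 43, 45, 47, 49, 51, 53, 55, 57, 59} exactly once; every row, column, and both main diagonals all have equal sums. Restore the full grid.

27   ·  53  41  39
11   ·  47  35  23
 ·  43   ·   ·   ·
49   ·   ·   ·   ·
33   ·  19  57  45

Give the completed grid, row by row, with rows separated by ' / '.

The 25 entries sum to 875, so each line sums to 875/5 = 175.
From row 1, 175 − (27 + 53 + 41 + 39) gives (1,2) = 15.
Row 2: 11 + 47 + 35 + 23 + ? = 175, so (2,2) = 59.
From row 5, 175 − (33 + 19 + 57 + 45) gives (5,2) = 21.
Column 1 needs 175; the known cells sum to 120, so (3,1) = 55.
Column 2: 15 + 59 + 43 + 21 + ? = 175, so (4,2) = 37.
Anti-diagonal must total 175; the given cells sum to 144, so (3,3) = 31.
Using column 3: 53 + 47 + 31 + 19 + ? → (4,3) = 175 − 150 = 25.
The remaining cell in main diagonal is (4,4) = 175 − 162 = 13.
Row 4: 49 + 37 + 25 + 13 + ? = 175, so (4,5) = 51.
Column 4 must total 175; the given cells sum to 146, so (3,4) = 29.
Using column 5: 39 + 23 + 51 + 45 + ? → (3,5) = 175 − 158 = 17.

27 15 53 41 39 / 11 59 47 35 23 / 55 43 31 29 17 / 49 37 25 13 51 / 33 21 19 57 45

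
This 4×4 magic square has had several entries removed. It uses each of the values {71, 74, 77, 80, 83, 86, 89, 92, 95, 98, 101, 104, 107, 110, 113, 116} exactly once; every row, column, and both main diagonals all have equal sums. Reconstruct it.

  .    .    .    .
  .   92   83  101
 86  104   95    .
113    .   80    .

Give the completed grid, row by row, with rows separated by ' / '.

77 107 116 74 / 98 92 83 101 / 86 104 95 89 / 113 71 80 110

The 16 entries sum to 1496, so each line sums to 1496/4 = 374.
Row 2: 92 + 83 + 101 + ? = 374, so (2,1) = 98.
Row 3 needs 374; the known cells sum to 285, so (3,4) = 89.
Using column 1: 98 + 86 + 113 + ? → (1,1) = 374 − 297 = 77.
The remaining cell in column 3 is (1,3) = 374 − 258 = 116.
The remaining cell in main diagonal is (4,4) = 374 − 264 = 110.
Using anti-diagonal: 83 + 104 + 113 + ? → (1,4) = 374 − 300 = 74.
From row 1, 374 − (77 + 116 + 74) gives (1,2) = 107.
The remaining cell in row 4 is (4,2) = 374 − 303 = 71.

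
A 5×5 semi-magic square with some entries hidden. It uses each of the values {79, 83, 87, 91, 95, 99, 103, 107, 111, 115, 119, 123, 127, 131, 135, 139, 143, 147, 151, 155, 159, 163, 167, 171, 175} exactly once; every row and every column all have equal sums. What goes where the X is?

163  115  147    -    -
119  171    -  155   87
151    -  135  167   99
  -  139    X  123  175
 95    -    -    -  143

The 25 entries sum to 3175, so each line sums to 3175/5 = 635.
Row 2 needs 635; the known cells sum to 532, so (2,3) = 103.
Using row 3: 151 + 135 + 167 + 99 + ? → (3,2) = 635 − 552 = 83.
From column 1, 635 − (163 + 119 + 151 + 95) gives (4,1) = 107.
Column 2 must total 635; the given cells sum to 508, so (5,2) = 127.
From column 5, 635 − (87 + 99 + 175 + 143) gives (1,5) = 131.
Row 1 needs 635; the known cells sum to 556, so (1,4) = 79.
Row 4: 107 + 139 + 123 + 175 + ? = 635, so (4,3) = 91.

91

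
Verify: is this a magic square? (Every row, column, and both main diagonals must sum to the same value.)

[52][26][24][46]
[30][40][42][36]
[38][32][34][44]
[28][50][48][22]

Yes

Row 1: 52 + 26 + 24 + 46 = 148.
Row 2: 30 + 40 + 42 + 36 = 148.
Row 3: 38 + 32 + 34 + 44 = 148.
Row 4: 28 + 50 + 48 + 22 = 148.
Column 1: 52 + 30 + 38 + 28 = 148.
Column 2: 26 + 40 + 32 + 50 = 148.
Column 3: 24 + 42 + 34 + 48 = 148.
Column 4: 46 + 36 + 44 + 22 = 148.
Main diagonal: 52 + 40 + 34 + 22 = 148.
Anti-diagonal: 46 + 42 + 32 + 28 = 148.
All lines sum to 148.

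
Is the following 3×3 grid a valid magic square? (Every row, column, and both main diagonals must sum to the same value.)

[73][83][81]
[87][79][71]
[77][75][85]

Yes

Row 1: 73 + 83 + 81 = 237.
Row 2: 87 + 79 + 71 = 237.
Row 3: 77 + 75 + 85 = 237.
Column 1: 73 + 87 + 77 = 237.
Column 2: 83 + 79 + 75 = 237.
Column 3: 81 + 71 + 85 = 237.
Main diagonal: 73 + 79 + 85 = 237.
Anti-diagonal: 81 + 79 + 77 = 237.
All lines sum to 237.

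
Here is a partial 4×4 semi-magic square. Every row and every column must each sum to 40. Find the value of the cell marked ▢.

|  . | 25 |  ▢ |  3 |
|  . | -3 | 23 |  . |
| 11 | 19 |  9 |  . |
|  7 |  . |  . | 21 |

Row 3 must total 40; the given cells sum to 39, so (3,4) = 1.
Column 2 needs 40; the known cells sum to 41, so (4,2) = -1.
Column 4: 3 + 1 + 21 + ? = 40, so (2,4) = 15.
From row 2, 40 − (-3 + 23 + 15) gives (2,1) = 5.
From row 4, 40 − (7 + (-1) + 21) gives (4,3) = 13.
Column 1 needs 40; the known cells sum to 23, so (1,1) = 17.
Column 3 must total 40; the given cells sum to 45, so (1,3) = -5.

-5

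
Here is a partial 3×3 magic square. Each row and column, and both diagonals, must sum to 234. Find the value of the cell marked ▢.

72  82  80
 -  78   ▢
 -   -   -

70

Column 2 needs 234; the known cells sum to 160, so (3,2) = 74.
The remaining cell in main diagonal is (3,3) = 234 − 150 = 84.
Anti-diagonal: 80 + 78 + ? = 234, so (3,1) = 76.
Using column 1: 72 + 76 + ? → (2,1) = 234 − 148 = 86.
From column 3, 234 − (80 + 84) gives (2,3) = 70.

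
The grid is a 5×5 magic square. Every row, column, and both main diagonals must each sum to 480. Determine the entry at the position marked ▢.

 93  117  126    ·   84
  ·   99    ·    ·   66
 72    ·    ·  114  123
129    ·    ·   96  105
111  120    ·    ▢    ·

78

From row 1, 480 − (93 + 117 + 126 + 84) gives (1,4) = 60.
Column 1 must total 480; the given cells sum to 405, so (2,1) = 75.
Column 5 must total 480; the given cells sum to 378, so (5,5) = 102.
From main diagonal, 480 − (93 + 99 + 96 + 102) gives (3,3) = 90.
Row 3 must total 480; the given cells sum to 399, so (3,2) = 81.
Column 2 needs 480; the known cells sum to 417, so (4,2) = 63.
The remaining cell in anti-diagonal is (2,4) = 480 − 348 = 132.
Row 2: 75 + 99 + 132 + 66 + ? = 480, so (2,3) = 108.
Using row 4: 129 + 63 + 96 + 105 + ? → (4,3) = 480 − 393 = 87.
From column 3, 480 − (126 + 108 + 90 + 87) gives (5,3) = 69.
Column 4 must total 480; the given cells sum to 402, so (5,4) = 78.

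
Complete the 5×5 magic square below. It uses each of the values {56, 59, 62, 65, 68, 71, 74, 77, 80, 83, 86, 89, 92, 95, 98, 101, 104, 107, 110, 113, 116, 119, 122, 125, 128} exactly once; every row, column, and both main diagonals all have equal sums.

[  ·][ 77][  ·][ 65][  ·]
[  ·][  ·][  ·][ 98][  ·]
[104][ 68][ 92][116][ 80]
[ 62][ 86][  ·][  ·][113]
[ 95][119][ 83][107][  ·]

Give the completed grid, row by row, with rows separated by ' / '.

128 77 101 65 89 / 71 110 59 98 122 / 104 68 92 116 80 / 62 86 125 74 113 / 95 119 83 107 56

The 25 entries sum to 2300, so each line sums to 2300/5 = 460.
From row 5, 460 − (95 + 119 + 83 + 107) gives (5,5) = 56.
The remaining cell in column 2 is (2,2) = 460 − 350 = 110.
From column 4, 460 − (65 + 98 + 116 + 107) gives (4,4) = 74.
Main diagonal must total 460; the given cells sum to 332, so (1,1) = 128.
Using anti-diagonal: 98 + 92 + 86 + 95 + ? → (1,5) = 460 − 371 = 89.
Row 1 must total 460; the given cells sum to 359, so (1,3) = 101.
From row 4, 460 − (62 + 86 + 74 + 113) gives (4,3) = 125.
Column 1 must total 460; the given cells sum to 389, so (2,1) = 71.
From column 3, 460 − (101 + 92 + 125 + 83) gives (2,3) = 59.
Column 5: 89 + 80 + 113 + 56 + ? = 460, so (2,5) = 122.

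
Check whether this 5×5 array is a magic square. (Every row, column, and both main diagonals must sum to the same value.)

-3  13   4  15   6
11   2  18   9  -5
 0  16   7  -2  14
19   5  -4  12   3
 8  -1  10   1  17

Yes

Row 1: -3 + 13 + 4 + 15 + 6 = 35.
Row 2: 11 + 2 + 18 + 9 + (-5) = 35.
Row 3: 0 + 16 + 7 + (-2) + 14 = 35.
Row 4: 19 + 5 + (-4) + 12 + 3 = 35.
Row 5: 8 + (-1) + 10 + 1 + 17 = 35.
Column 1: -3 + 11 + 0 + 19 + 8 = 35.
Column 2: 13 + 2 + 16 + 5 + (-1) = 35.
Column 3: 4 + 18 + 7 + (-4) + 10 = 35.
Column 4: 15 + 9 + (-2) + 12 + 1 = 35.
Column 5: 6 + (-5) + 14 + 3 + 17 = 35.
Main diagonal: -3 + 2 + 7 + 12 + 17 = 35.
Anti-diagonal: 6 + 9 + 7 + 5 + 8 = 35.
All lines sum to 35.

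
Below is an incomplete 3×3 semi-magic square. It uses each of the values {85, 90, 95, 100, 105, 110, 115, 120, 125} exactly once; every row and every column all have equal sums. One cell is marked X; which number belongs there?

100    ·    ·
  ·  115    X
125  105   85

110

The 9 entries sum to 945, so each line sums to 945/3 = 315.
Using column 1: 100 + 125 + ? → (2,1) = 315 − 225 = 90.
Column 2 needs 315; the known cells sum to 220, so (1,2) = 95.
Row 1 needs 315; the known cells sum to 195, so (1,3) = 120.
The remaining cell in row 2 is (2,3) = 315 − 205 = 110.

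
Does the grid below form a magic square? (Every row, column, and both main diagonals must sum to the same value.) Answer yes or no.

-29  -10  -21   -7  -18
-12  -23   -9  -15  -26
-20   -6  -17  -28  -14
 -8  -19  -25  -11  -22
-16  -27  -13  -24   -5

Row 1: -29 + (-10) + (-21) + (-7) + (-18) = -85.
Row 2: -12 + (-23) + (-9) + (-15) + (-26) = -85.
Row 3: -20 + (-6) + (-17) + (-28) + (-14) = -85.
Row 4: -8 + (-19) + (-25) + (-11) + (-22) = -85.
Row 5: -16 + (-27) + (-13) + (-24) + (-5) = -85.
Column 1: -29 + (-12) + (-20) + (-8) + (-16) = -85.
Column 2: -10 + (-23) + (-6) + (-19) + (-27) = -85.
Column 3: -21 + (-9) + (-17) + (-25) + (-13) = -85.
Column 4: -7 + (-15) + (-28) + (-11) + (-24) = -85.
Column 5: -18 + (-26) + (-14) + (-22) + (-5) = -85.
Main diagonal: -29 + (-23) + (-17) + (-11) + (-5) = -85.
Anti-diagonal: -18 + (-15) + (-17) + (-19) + (-16) = -85.
All lines sum to -85.

Yes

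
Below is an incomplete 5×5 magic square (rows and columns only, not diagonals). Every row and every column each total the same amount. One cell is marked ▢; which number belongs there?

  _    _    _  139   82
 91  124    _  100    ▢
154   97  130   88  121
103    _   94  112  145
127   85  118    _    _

Row 3 is complete and sums to 590; that is the magic constant.
The remaining cell in row 4 is (4,2) = 590 − 454 = 136.
From column 1, 590 − (91 + 154 + 103 + 127) gives (1,1) = 115.
Column 2 needs 590; the known cells sum to 442, so (1,2) = 148.
The remaining cell in column 4 is (5,4) = 590 − 439 = 151.
Row 1: 115 + 148 + 139 + 82 + ? = 590, so (1,3) = 106.
The remaining cell in row 5 is (5,5) = 590 − 481 = 109.
Column 3 needs 590; the known cells sum to 448, so (2,3) = 142.
Using column 5: 82 + 121 + 145 + 109 + ? → (2,5) = 590 − 457 = 133.

133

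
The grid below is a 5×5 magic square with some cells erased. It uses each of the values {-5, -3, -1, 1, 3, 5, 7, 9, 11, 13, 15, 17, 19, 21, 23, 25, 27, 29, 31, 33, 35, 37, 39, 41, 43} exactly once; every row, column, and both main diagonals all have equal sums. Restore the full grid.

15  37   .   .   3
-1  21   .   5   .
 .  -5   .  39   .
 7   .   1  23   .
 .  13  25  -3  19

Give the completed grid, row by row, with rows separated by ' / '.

15 37 9 31 3 / -1 21 43 5 27 / 33 -5 17 39 11 / 7 29 1 23 35 / 41 13 25 -3 19

The 25 entries sum to 475, so each line sums to 475/5 = 95.
Using row 5: 13 + 25 + (-3) + 19 + ? → (5,1) = 95 − 54 = 41.
The remaining cell in column 1 is (3,1) = 95 − 62 = 33.
The remaining cell in column 2 is (4,2) = 95 − 66 = 29.
Column 4 must total 95; the given cells sum to 64, so (1,4) = 31.
Using main diagonal: 15 + 21 + 23 + 19 + ? → (3,3) = 95 − 78 = 17.
Row 1: 15 + 37 + 31 + 3 + ? = 95, so (1,3) = 9.
Row 3: 33 + (-5) + 17 + 39 + ? = 95, so (3,5) = 11.
Using row 4: 7 + 29 + 1 + 23 + ? → (4,5) = 95 − 60 = 35.
Column 3 must total 95; the given cells sum to 52, so (2,3) = 43.
Column 5 needs 95; the known cells sum to 68, so (2,5) = 27.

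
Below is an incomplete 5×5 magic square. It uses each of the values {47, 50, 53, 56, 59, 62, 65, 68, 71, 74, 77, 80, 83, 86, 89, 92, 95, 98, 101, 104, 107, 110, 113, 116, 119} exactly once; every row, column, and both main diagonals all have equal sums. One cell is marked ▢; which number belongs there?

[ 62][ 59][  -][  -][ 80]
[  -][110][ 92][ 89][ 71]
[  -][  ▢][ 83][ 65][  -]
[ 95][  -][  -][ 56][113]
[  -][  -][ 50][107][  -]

101

The 25 entries sum to 2075, so each line sums to 2075/5 = 415.
Row 2 must total 415; the given cells sum to 362, so (2,1) = 53.
The remaining cell in column 4 is (1,4) = 415 − 317 = 98.
Main diagonal: 62 + 110 + 83 + 56 + ? = 415, so (5,5) = 104.
From row 1, 415 − (62 + 59 + 98 + 80) gives (1,3) = 116.
From column 3, 415 − (116 + 92 + 83 + 50) gives (4,3) = 74.
Column 5: 80 + 71 + 113 + 104 + ? = 415, so (3,5) = 47.
The remaining cell in row 4 is (4,2) = 415 − 338 = 77.
Anti-diagonal: 80 + 89 + 83 + 77 + ? = 415, so (5,1) = 86.
Row 5 must total 415; the given cells sum to 347, so (5,2) = 68.
The remaining cell in column 1 is (3,1) = 415 − 296 = 119.
Column 2: 59 + 110 + 77 + 68 + ? = 415, so (3,2) = 101.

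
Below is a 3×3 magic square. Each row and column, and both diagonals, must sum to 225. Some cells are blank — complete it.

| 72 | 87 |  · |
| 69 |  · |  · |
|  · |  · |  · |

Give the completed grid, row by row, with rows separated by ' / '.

The remaining cell in row 1 is (1,3) = 225 − 159 = 66.
Column 1: 72 + 69 + ? = 225, so (3,1) = 84.
The remaining cell in anti-diagonal is (2,2) = 225 − 150 = 75.
Row 2 needs 225; the known cells sum to 144, so (2,3) = 81.
From column 2, 225 − (87 + 75) gives (3,2) = 63.
Column 3: 66 + 81 + ? = 225, so (3,3) = 78.

72 87 66 / 69 75 81 / 84 63 78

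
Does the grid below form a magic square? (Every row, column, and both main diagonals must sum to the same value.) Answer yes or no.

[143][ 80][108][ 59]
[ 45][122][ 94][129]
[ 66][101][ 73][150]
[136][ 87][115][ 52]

Yes

Row 1: 143 + 80 + 108 + 59 = 390.
Row 2: 45 + 122 + 94 + 129 = 390.
Row 3: 66 + 101 + 73 + 150 = 390.
Row 4: 136 + 87 + 115 + 52 = 390.
Column 1: 143 + 45 + 66 + 136 = 390.
Column 2: 80 + 122 + 101 + 87 = 390.
Column 3: 108 + 94 + 73 + 115 = 390.
Column 4: 59 + 129 + 150 + 52 = 390.
Main diagonal: 143 + 122 + 73 + 52 = 390.
Anti-diagonal: 59 + 94 + 101 + 136 = 390.
All lines sum to 390.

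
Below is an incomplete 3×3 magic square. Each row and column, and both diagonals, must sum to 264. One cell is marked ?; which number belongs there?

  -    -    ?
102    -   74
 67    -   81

109

From row 2, 264 − (102 + 74) gives (2,2) = 88.
From row 3, 264 − (67 + 81) gives (3,2) = 116.
Using column 1: 102 + 67 + ? → (1,1) = 264 − 169 = 95.
Using column 2: 88 + 116 + ? → (1,2) = 264 − 204 = 60.
The remaining cell in column 3 is (1,3) = 264 − 155 = 109.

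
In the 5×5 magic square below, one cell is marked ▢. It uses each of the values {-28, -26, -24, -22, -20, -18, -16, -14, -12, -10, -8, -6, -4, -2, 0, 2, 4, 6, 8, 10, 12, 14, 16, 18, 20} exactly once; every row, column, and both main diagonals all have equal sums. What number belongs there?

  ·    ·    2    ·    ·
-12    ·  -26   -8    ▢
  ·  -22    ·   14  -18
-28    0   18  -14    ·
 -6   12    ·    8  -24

The 25 entries sum to -100, so each line sums to -100/5 = -20.
Row 4 must total -20; the given cells sum to -24, so (4,5) = 4.
Row 5 needs -20; the known cells sum to -10, so (5,3) = -10.
Column 3: 2 + (-26) + 18 + (-10) + ? = -20, so (3,3) = -4.
From column 4, -20 − (-8 + 14 + (-14) + 8) gives (1,4) = -20.
The remaining cell in anti-diagonal is (1,5) = -20 − (-18) = -2.
Using row 3: -22 + (-4) + 14 + (-18) + ? → (3,1) = -20 − (-30) = 10.
Column 1 needs -20; the known cells sum to -36, so (1,1) = 16.
Using column 5: -2 + (-18) + 4 + (-24) + ? → (2,5) = -20 − (-40) = 20.

20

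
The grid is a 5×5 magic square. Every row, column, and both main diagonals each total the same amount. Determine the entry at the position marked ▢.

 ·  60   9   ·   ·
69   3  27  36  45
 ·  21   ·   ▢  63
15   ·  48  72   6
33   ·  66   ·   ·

Row 2 is complete and sums to 180; that is the magic constant.
From row 4, 180 − (15 + 48 + 72 + 6) gives (4,2) = 39.
Column 2 must total 180; the given cells sum to 123, so (5,2) = 57.
Column 3 must total 180; the given cells sum to 150, so (3,3) = 30.
Using anti-diagonal: 36 + 30 + 39 + 33 + ? → (1,5) = 180 − 138 = 42.
Using column 5: 42 + 45 + 63 + 6 + ? → (5,5) = 180 − 156 = 24.
The remaining cell in main diagonal is (1,1) = 180 − 129 = 51.
Row 1 needs 180; the known cells sum to 162, so (1,4) = 18.
The remaining cell in row 5 is (5,4) = 180 − 180 = 0.
From column 1, 180 − (51 + 69 + 15 + 33) gives (3,1) = 12.
Using column 4: 18 + 36 + 72 + 0 + ? → (3,4) = 180 − 126 = 54.

54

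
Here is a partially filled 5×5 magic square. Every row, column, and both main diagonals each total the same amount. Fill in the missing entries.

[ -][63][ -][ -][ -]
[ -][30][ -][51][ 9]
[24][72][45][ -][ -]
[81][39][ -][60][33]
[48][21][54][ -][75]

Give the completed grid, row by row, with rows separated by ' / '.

15 63 36 69 42 / 57 30 78 51 9 / 24 72 45 18 66 / 81 39 12 60 33 / 48 21 54 27 75

Column 2 is already complete: 63 + 30 + 72 + 39 + 21 = 225, so that is the magic constant.
Row 4 must total 225; the given cells sum to 213, so (4,3) = 12.
Row 5 needs 225; the known cells sum to 198, so (5,4) = 27.
From main diagonal, 225 − (30 + 45 + 60 + 75) gives (1,1) = 15.
Anti-diagonal must total 225; the given cells sum to 183, so (1,5) = 42.
Column 1 must total 225; the given cells sum to 168, so (2,1) = 57.
Column 5 must total 225; the given cells sum to 159, so (3,5) = 66.
The remaining cell in row 2 is (2,3) = 225 − 147 = 78.
Row 3 needs 225; the known cells sum to 207, so (3,4) = 18.
Column 3 needs 225; the known cells sum to 189, so (1,3) = 36.
From column 4, 225 − (51 + 18 + 60 + 27) gives (1,4) = 69.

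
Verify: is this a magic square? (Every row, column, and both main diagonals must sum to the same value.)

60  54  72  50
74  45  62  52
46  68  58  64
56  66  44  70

No — column 1 sums to 236 but row 2 sums to 233.

Row 1: 60 + 54 + 72 + 50 = 236.
Row 2: 74 + 45 + 62 + 52 = 233.
Row 3: 46 + 68 + 58 + 64 = 236.
Row 4: 56 + 66 + 44 + 70 = 236.
Column 1: 60 + 74 + 46 + 56 = 236.
Column 2: 54 + 45 + 68 + 66 = 233.
Column 3: 72 + 62 + 58 + 44 = 236.
Column 4: 50 + 52 + 64 + 70 = 236.
Main diagonal: 60 + 45 + 58 + 70 = 233.
Anti-diagonal: 50 + 62 + 68 + 56 = 236.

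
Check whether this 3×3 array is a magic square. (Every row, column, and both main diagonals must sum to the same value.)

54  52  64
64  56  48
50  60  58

Row 1: 54 + 52 + 64 = 170.
Row 2: 64 + 56 + 48 = 168.
Row 3: 50 + 60 + 58 = 168.
Column 1: 54 + 64 + 50 = 168.
Column 2: 52 + 56 + 60 = 168.
Column 3: 64 + 48 + 58 = 170.
Main diagonal: 54 + 56 + 58 = 168.
Anti-diagonal: 64 + 56 + 50 = 170.

No — row 1 sums to 170 but column 1 sums to 168.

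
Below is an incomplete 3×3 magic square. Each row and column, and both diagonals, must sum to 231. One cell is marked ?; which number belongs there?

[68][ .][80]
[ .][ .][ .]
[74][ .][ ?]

The remaining cell in row 1 is (1,2) = 231 − 148 = 83.
Column 1 must total 231; the given cells sum to 142, so (2,1) = 89.
Anti-diagonal: 80 + 74 + ? = 231, so (2,2) = 77.
From row 2, 231 − (89 + 77) gives (2,3) = 65.
Column 2 needs 231; the known cells sum to 160, so (3,2) = 71.
From column 3, 231 − (80 + 65) gives (3,3) = 86.

86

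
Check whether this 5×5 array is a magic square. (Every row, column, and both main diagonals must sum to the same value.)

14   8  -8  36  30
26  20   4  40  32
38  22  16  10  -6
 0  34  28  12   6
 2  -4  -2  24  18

No — column 1 sums to 80 but anti-diagonal sums to 122.

Row 1: 14 + 8 + (-8) + 36 + 30 = 80.
Row 2: 26 + 20 + 4 + 40 + 32 = 122.
Row 3: 38 + 22 + 16 + 10 + (-6) = 80.
Row 4: 0 + 34 + 28 + 12 + 6 = 80.
Row 5: 2 + (-4) + (-2) + 24 + 18 = 38.
Column 1: 14 + 26 + 38 + 0 + 2 = 80.
Column 2: 8 + 20 + 22 + 34 + (-4) = 80.
Column 3: -8 + 4 + 16 + 28 + (-2) = 38.
Column 4: 36 + 40 + 10 + 12 + 24 = 122.
Column 5: 30 + 32 + (-6) + 6 + 18 = 80.
Main diagonal: 14 + 20 + 16 + 12 + 18 = 80.
Anti-diagonal: 30 + 40 + 16 + 34 + 2 = 122.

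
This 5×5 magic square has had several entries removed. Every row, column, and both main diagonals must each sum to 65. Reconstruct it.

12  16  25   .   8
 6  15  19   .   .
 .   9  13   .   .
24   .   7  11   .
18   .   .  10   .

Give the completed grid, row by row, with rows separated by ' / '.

12 16 25 4 8 / 6 15 19 23 2 / 5 9 13 17 21 / 24 3 7 11 20 / 18 22 1 10 14

The remaining cell in row 1 is (1,4) = 65 − 61 = 4.
From column 1, 65 − (12 + 6 + 24 + 18) gives (3,1) = 5.
Column 3 needs 65; the known cells sum to 64, so (5,3) = 1.
Main diagonal must total 65; the given cells sum to 51, so (5,5) = 14.
Row 5: 18 + 1 + 10 + 14 + ? = 65, so (5,2) = 22.
Column 2: 16 + 15 + 9 + 22 + ? = 65, so (4,2) = 3.
From anti-diagonal, 65 − (8 + 13 + 3 + 18) gives (2,4) = 23.
Row 2 needs 65; the known cells sum to 63, so (2,5) = 2.
Row 4 must total 65; the given cells sum to 45, so (4,5) = 20.
Column 4 needs 65; the known cells sum to 48, so (3,4) = 17.
Column 5 must total 65; the given cells sum to 44, so (3,5) = 21.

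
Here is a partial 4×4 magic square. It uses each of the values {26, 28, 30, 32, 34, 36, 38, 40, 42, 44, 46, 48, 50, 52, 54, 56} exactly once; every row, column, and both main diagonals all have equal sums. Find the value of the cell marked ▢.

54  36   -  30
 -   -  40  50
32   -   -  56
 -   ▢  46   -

38

The 16 entries sum to 656, so each line sums to 656/4 = 164.
Row 1 must total 164; the given cells sum to 120, so (1,3) = 44.
Using column 3: 44 + 40 + 46 + ? → (3,3) = 164 − 130 = 34.
From column 4, 164 − (30 + 50 + 56) gives (4,4) = 28.
Main diagonal: 54 + 34 + 28 + ? = 164, so (2,2) = 48.
The remaining cell in row 2 is (2,1) = 164 − 138 = 26.
From row 3, 164 − (32 + 34 + 56) gives (3,2) = 42.
Column 1 needs 164; the known cells sum to 112, so (4,1) = 52.
Column 2 needs 164; the known cells sum to 126, so (4,2) = 38.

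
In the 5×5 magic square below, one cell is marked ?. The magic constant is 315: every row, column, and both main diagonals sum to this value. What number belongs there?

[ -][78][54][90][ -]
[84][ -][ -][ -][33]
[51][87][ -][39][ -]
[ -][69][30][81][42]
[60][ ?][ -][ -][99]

Using row 4: 69 + 30 + 81 + 42 + ? → (4,1) = 315 − 222 = 93.
From column 1, 315 − (84 + 51 + 93 + 60) gives (1,1) = 27.
Row 1: 27 + 78 + 54 + 90 + ? = 315, so (1,5) = 66.
Column 5: 66 + 33 + 42 + 99 + ? = 315, so (3,5) = 75.
From row 3, 315 − (51 + 87 + 39 + 75) gives (3,3) = 63.
The remaining cell in main diagonal is (2,2) = 315 − 270 = 45.
Anti-diagonal needs 315; the known cells sum to 258, so (2,4) = 57.
Row 2 must total 315; the given cells sum to 219, so (2,3) = 96.
Column 2: 78 + 45 + 87 + 69 + ? = 315, so (5,2) = 36.

36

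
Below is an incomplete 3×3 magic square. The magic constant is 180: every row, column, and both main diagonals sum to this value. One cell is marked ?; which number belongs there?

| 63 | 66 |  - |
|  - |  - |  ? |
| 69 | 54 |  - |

Using row 1: 63 + 66 + ? → (1,3) = 180 − 129 = 51.
Row 3 needs 180; the known cells sum to 123, so (3,3) = 57.
Column 1: 63 + 69 + ? = 180, so (2,1) = 48.
From column 2, 180 − (66 + 54) gives (2,2) = 60.
From column 3, 180 − (51 + 57) gives (2,3) = 72.

72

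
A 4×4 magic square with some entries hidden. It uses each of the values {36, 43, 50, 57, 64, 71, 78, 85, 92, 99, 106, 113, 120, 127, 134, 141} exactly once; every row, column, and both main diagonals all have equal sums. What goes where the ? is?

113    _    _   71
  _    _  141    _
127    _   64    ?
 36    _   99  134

57

The 16 entries sum to 1416, so each line sums to 1416/4 = 354.
Using row 4: 36 + 99 + 134 + ? → (4,2) = 354 − 269 = 85.
The remaining cell in column 1 is (2,1) = 354 − 276 = 78.
The remaining cell in column 3 is (1,3) = 354 − 304 = 50.
Using main diagonal: 113 + 64 + 134 + ? → (2,2) = 354 − 311 = 43.
Anti-diagonal needs 354; the known cells sum to 248, so (3,2) = 106.
Row 1 must total 354; the given cells sum to 234, so (1,2) = 120.
Row 2: 78 + 43 + 141 + ? = 354, so (2,4) = 92.
Row 3: 127 + 106 + 64 + ? = 354, so (3,4) = 57.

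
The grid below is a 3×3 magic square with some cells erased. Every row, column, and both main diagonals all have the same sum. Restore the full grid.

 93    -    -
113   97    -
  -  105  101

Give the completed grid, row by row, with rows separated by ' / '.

93 89 109 / 113 97 81 / 85 105 101

Main diagonal is already complete: 93 + 97 + 101 = 291, so that is the magic constant.
Row 2 must total 291; the given cells sum to 210, so (2,3) = 81.
Row 3 needs 291; the known cells sum to 206, so (3,1) = 85.
Column 2 must total 291; the given cells sum to 202, so (1,2) = 89.
Column 3: 81 + 101 + ? = 291, so (1,3) = 109.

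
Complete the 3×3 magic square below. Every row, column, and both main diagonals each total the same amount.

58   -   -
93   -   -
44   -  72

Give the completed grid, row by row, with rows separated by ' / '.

Column 1 is already complete: 58 + 93 + 44 = 195, so that is the magic constant.
From row 3, 195 − (44 + 72) gives (3,2) = 79.
Main diagonal needs 195; the known cells sum to 130, so (2,2) = 65.
Using anti-diagonal: 65 + 44 + ? → (1,3) = 195 − 109 = 86.
Row 1: 58 + 86 + ? = 195, so (1,2) = 51.
Row 2 must total 195; the given cells sum to 158, so (2,3) = 37.

58 51 86 / 93 65 37 / 44 79 72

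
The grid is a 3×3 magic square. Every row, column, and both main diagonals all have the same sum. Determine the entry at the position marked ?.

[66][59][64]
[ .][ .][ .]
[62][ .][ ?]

60

Row 1 is complete and sums to 189; that is the magic constant.
From column 1, 189 − (66 + 62) gives (2,1) = 61.
The remaining cell in anti-diagonal is (2,2) = 189 − 126 = 63.
Using row 2: 61 + 63 + ? → (2,3) = 189 − 124 = 65.
The remaining cell in column 2 is (3,2) = 189 − 122 = 67.
Column 3: 64 + 65 + ? = 189, so (3,3) = 60.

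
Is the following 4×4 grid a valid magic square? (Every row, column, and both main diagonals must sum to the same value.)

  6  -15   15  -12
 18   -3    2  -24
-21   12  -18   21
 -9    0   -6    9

No — row 3 sums to -6 but row 2 sums to -7.

Row 1: 6 + (-15) + 15 + (-12) = -6.
Row 2: 18 + (-3) + 2 + (-24) = -7.
Row 3: -21 + 12 + (-18) + 21 = -6.
Row 4: -9 + 0 + (-6) + 9 = -6.
Column 1: 6 + 18 + (-21) + (-9) = -6.
Column 2: -15 + (-3) + 12 + 0 = -6.
Column 3: 15 + 2 + (-18) + (-6) = -7.
Column 4: -12 + (-24) + 21 + 9 = -6.
Main diagonal: 6 + (-3) + (-18) + 9 = -6.
Anti-diagonal: -12 + 2 + 12 + (-9) = -7.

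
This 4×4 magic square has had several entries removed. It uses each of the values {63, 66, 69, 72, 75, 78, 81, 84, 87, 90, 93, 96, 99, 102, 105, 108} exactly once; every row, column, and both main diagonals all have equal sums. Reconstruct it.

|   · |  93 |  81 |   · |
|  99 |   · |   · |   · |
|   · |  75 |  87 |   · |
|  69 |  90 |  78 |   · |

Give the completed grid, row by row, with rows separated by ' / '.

66 93 81 102 / 99 84 96 63 / 108 75 87 72 / 69 90 78 105

The 16 entries sum to 1368, so each line sums to 1368/4 = 342.
Row 4: 69 + 90 + 78 + ? = 342, so (4,4) = 105.
Using column 2: 93 + 75 + 90 + ? → (2,2) = 342 − 258 = 84.
Column 3 needs 342; the known cells sum to 246, so (2,3) = 96.
Main diagonal needs 342; the known cells sum to 276, so (1,1) = 66.
From anti-diagonal, 342 − (96 + 75 + 69) gives (1,4) = 102.
From row 2, 342 − (99 + 84 + 96) gives (2,4) = 63.
Column 1 must total 342; the given cells sum to 234, so (3,1) = 108.
The remaining cell in column 4 is (3,4) = 342 − 270 = 72.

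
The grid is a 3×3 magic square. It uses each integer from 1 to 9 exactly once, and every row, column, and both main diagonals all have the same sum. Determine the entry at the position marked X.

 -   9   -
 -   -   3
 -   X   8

The entries are 1 through 9, which sum to 45, so each line sums to 45/3 = 15.
Column 3 must total 15; the given cells sum to 11, so (1,3) = 4.
Using row 1: 9 + 4 + ? → (1,1) = 15 − 13 = 2.
Main diagonal must total 15; the given cells sum to 10, so (2,2) = 5.
Using anti-diagonal: 4 + 5 + ? → (3,1) = 15 − 9 = 6.
Row 2 needs 15; the known cells sum to 8, so (2,1) = 7.
Using row 3: 6 + 8 + ? → (3,2) = 15 − 14 = 1.

1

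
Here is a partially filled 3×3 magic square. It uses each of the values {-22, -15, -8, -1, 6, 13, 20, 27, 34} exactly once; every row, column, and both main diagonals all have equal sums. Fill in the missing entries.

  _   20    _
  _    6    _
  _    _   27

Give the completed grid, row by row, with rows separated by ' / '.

-15 20 13 / 34 6 -22 / -1 -8 27

The 9 entries sum to 54, so each line sums to 54/3 = 18.
Column 2: 20 + 6 + ? = 18, so (3,2) = -8.
From main diagonal, 18 − (6 + 27) gives (1,1) = -15.
Row 1 must total 18; the given cells sum to 5, so (1,3) = 13.
From row 3, 18 − (-8 + 27) gives (3,1) = -1.
The remaining cell in column 1 is (2,1) = 18 − (-16) = 34.
Using column 3: 13 + 27 + ? → (2,3) = 18 − 40 = -22.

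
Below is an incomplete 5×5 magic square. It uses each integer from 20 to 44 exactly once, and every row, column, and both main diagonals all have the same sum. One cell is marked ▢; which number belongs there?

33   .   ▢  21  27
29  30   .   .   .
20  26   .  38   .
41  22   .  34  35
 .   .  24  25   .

The entries are 20 through 44, which sum to 800, so each line sums to 800/5 = 160.
Row 4: 41 + 22 + 34 + 35 + ? = 160, so (4,3) = 28.
Column 1: 33 + 29 + 20 + 41 + ? = 160, so (5,1) = 37.
The remaining cell in column 4 is (2,4) = 160 − 118 = 42.
Using anti-diagonal: 27 + 42 + 22 + 37 + ? → (3,3) = 160 − 128 = 32.
From row 3, 160 − (20 + 26 + 32 + 38) gives (3,5) = 44.
Using main diagonal: 33 + 30 + 32 + 34 + ? → (5,5) = 160 − 129 = 31.
From row 5, 160 − (37 + 24 + 25 + 31) gives (5,2) = 43.
From column 2, 160 − (30 + 26 + 22 + 43) gives (1,2) = 39.
Using column 5: 27 + 44 + 35 + 31 + ? → (2,5) = 160 − 137 = 23.
Row 1: 33 + 39 + 21 + 27 + ? = 160, so (1,3) = 40.

40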